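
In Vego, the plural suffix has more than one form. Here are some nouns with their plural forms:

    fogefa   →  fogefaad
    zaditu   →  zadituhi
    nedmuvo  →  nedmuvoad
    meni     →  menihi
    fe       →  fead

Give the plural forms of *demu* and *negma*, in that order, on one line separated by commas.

The alternation tracks the last vowel of the stem — -hi when the last vowel of the stem is a high vowel (*zaditu*, *meni*); -ad when the last vowel of the stem is a non-high vowel (*fogefa*, *nedmuvo*, *fe*).
Since the last vowel of *demu* is /u/ (a high vowel), it takes -hi, giving *demuhi*.
*negma* — last vowel /a/ (a non-high vowel) → -ad → *negmaad*.

demuhi, negmaad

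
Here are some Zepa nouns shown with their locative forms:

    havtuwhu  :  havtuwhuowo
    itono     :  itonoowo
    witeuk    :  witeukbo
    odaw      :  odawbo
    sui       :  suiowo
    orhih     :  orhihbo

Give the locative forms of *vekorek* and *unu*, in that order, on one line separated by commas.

vekorekbo, unuowo

The pattern is consonant vs. vowel: -bo when the stem ends in a consonant (*witeuk*, *odaw*, *orhih*); -owo when the stem ends in a vowel (*havtuwhu*, *itono*, *sui*).
*vekorek* — final sound /k/ (a consonant) → -bo → *vekorekbo*.
*unu* — final sound /u/ (a vowel) → -owo → *unuowo*.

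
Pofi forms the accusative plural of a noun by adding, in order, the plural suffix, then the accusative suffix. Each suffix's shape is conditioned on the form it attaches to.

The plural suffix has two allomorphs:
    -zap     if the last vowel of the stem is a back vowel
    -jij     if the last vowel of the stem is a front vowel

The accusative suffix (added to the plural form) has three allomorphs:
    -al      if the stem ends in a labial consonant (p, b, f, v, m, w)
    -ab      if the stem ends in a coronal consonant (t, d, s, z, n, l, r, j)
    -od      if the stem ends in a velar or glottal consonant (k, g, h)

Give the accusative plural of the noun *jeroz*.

jerozzapal

The last vowel of *jeroz* is /o/, which is a back vowel, so the plural suffix is -zap, giving *jerozzap*.
Since the final consonant of the plural form *jerozzap* is /p/ (labial), it takes -al, giving *jerozzapal*.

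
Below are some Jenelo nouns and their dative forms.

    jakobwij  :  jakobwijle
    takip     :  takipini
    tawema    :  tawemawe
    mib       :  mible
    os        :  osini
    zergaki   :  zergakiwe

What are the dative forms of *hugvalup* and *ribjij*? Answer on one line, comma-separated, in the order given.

hugvalupini, ribjijle

The pattern is voicing of the final sound: -ini when the stem ends in a voiceless consonant (*takip*, *os*); -le when the stem ends in a voiced consonant (*jakobwij*, *mib*); -we when the stem ends in a vowel (*tawema*, *zergaki*).
Since the final sound of *hugvalup* is /p/ (a voiceless consonant), it takes -ini, giving *hugvalupini*.
*ribjij* — final sound /j/ (a voiced consonant) → -le → *ribjijle*.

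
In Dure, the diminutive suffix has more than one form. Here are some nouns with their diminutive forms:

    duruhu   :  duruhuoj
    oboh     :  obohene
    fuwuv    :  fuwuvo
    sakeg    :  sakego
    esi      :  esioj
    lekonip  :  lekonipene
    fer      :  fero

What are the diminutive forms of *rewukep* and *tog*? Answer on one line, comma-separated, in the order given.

Looking at the final sound of each stem: -ene when the stem ends in a voiceless consonant (*oboh*, *lekonip*); -o when the stem ends in a voiced consonant (*fuwuv*, *sakeg*, *fer*); -oj when the stem ends in a vowel (*duruhu*, *esi*).
The final sound of *rewukep* is /p/, which is a voiceless consonant, so the suffix is -ene, giving *rewukepene*.
Since the final sound of *tog* is /g/ (a voiced consonant), it takes -o, giving *togo*.

rewukepene, togo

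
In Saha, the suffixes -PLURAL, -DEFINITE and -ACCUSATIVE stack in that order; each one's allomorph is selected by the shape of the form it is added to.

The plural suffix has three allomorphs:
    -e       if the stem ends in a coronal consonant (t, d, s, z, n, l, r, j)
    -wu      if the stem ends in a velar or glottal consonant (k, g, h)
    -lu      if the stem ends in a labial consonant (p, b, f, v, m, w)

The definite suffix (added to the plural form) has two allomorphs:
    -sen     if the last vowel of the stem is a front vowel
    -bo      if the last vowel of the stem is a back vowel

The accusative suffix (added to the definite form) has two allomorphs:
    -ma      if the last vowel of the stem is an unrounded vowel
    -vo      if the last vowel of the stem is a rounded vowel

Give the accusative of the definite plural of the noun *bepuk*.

*bepuk*: final consonant = /k/, velar/glottal → -wu → *bepukwu*.
The plural form *bepukwu* — last vowel /u/ (a back vowel) → -bo → *bepukwubo*.
The definite form *bepukwubo*: last vowel = /o/, a rounded vowel → -vo → *bepukwubovo*.

bepukwubovo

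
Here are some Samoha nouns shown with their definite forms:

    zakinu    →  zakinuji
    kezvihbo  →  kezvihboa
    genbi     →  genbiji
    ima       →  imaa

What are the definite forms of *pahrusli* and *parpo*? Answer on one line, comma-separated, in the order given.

pahrusliji, parpoa

The pattern is height harmony: -ji when the last vowel of the stem is a high vowel (*zakinu*, *genbi*); -a when the last vowel of the stem is a non-high vowel (*kezvihbo*, *ima*).
*pahrusli* — last vowel /i/ (a high vowel) → -ji → *pahrusliji*.
*parpo*: last vowel = /o/, a non-high vowel → -a → *parpoa*.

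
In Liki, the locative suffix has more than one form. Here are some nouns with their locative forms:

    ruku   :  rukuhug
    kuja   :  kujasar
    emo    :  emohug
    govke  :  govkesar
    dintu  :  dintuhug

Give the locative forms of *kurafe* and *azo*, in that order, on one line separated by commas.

kurafesar, azohug

The pattern is rounding harmony: -hug when the last vowel of the stem is a rounded vowel (*ruku*, *emo*, *dintu*); -sar when the last vowel of the stem is an unrounded vowel (*kuja*, *govke*).
*kurafe*: last vowel = /e/, an unrounded vowel → -sar → *kurafesar*.
Since the last vowel of *azo* is /o/ (a rounded vowel), it takes -hug, giving *azohug*.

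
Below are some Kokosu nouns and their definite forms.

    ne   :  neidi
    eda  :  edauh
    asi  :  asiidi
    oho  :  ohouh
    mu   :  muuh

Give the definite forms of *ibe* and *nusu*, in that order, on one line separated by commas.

The suffix is conditioned by the last vowel: -idi when the last vowel of the stem is a front vowel (*ne*, *asi*); -uh when the last vowel of the stem is a back vowel (*eda*, *oho*, *mu*).
*ibe* — last vowel /e/ (a front vowel) → -idi → *ibeidi*.
*nusu* — last vowel /u/ (a back vowel) → -uh → *nusuuh*.

ibeidi, nusuuh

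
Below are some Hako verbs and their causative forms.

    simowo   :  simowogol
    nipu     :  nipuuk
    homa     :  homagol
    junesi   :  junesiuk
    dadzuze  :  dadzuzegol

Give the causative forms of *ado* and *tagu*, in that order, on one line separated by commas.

adogol, taguuk

Looking at the last vowel of each stem: -uk when the last vowel of the stem is a high vowel (*nipu*, *junesi*); -gol when the last vowel of the stem is a non-high vowel (*simowo*, *homa*, *dadzuze*).
The last vowel of *ado* is /o/, which is a non-high vowel, so the suffix is -gol, giving *adogol*.
*tagu* — last vowel /u/ (a high vowel) → -uk → *taguuk*.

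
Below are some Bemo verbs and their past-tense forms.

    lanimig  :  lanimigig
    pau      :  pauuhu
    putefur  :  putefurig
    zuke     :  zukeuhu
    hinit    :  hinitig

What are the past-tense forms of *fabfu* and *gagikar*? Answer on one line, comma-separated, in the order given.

The suffix is conditioned by the final sound: -ig when the stem ends in a consonant (*lanimig*, *putefur*, *hinit*); -uhu when the stem ends in a vowel (*pau*, *zuke*).
*fabfu*: final sound = /u/, a vowel → -uhu → *fabfuuhu*.
The final sound of *gagikar* is /r/, which is a consonant, so the suffix is -ig, giving *gagikarig*.

fabfuuhu, gagikarig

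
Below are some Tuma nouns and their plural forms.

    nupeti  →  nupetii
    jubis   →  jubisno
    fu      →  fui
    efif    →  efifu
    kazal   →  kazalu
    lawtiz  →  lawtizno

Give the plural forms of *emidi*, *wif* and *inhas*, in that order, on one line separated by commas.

emidii, wifu, inhasno

The pattern is sibilance of the final sound: -no when the stem ends in a sibilant (*jubis*, *lawtiz*); -u when the stem ends in a non-sibilant consonant (*efif*, *kazal*); -i when the stem ends in a vowel (*nupeti*, *fu*).
*emidi* — final sound /i/ (a vowel) → -i → *emidii*.
The final sound of *wif* is /f/, which is a non-sibilant consonant, so the suffix is -u, giving *wifu*.
*inhas* — final sound /s/ (a sibilant) → -no → *inhasno*.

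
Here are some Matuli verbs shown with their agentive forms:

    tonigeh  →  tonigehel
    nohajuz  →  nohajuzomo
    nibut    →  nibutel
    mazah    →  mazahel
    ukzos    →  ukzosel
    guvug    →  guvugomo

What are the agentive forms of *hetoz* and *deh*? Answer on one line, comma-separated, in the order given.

The alternation tracks the final consonant of the stem — -el when the stem ends in a voiceless consonant (*tonigeh*, *nibut*, *mazah*, *ukzos*); -omo when the stem ends in a voiced consonant (*nohajuz*, *guvug*).
Since the final consonant of *hetoz* is /z/ (voiced), it takes -omo, giving *hetozomo*.
Since the final consonant of *deh* is /h/ (voiceless), it takes -el, giving *dehel*.

hetozomo, dehel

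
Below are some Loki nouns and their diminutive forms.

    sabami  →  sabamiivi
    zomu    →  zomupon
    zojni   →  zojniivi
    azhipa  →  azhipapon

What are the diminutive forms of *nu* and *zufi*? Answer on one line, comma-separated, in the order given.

Looking at the last vowel of each stem: -ivi when the last vowel of the stem is a front vowel (*sabami*, *zojni*); -pon when the last vowel of the stem is a back vowel (*zomu*, *azhipa*).
*nu* — last vowel /u/ (a back vowel) → -pon → *nupon*.
The last vowel of *zufi* is /i/, which is a front vowel, so the suffix is -ivi, giving *zufiivi*.

nupon, zufiivi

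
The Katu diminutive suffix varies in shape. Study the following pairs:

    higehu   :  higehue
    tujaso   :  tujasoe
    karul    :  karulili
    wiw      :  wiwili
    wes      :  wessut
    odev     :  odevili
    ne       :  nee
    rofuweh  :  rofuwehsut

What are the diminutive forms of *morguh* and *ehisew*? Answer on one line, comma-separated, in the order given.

morguhsut, ehisewili

Looking at the final sound of each stem: -sut when the stem ends in a voiceless consonant (*wes*, *rofuweh*); -ili when the stem ends in a voiced consonant (*karul*, *wiw*, *odev*); -e when the stem ends in a vowel (*higehu*, *tujaso*, *ne*).
The final sound of *morguh* is /h/, which is a voiceless consonant, so the suffix is -sut, giving *morguhsut*.
*ehisew*: final sound = /w/, a voiced consonant → -ili → *ehisewili*.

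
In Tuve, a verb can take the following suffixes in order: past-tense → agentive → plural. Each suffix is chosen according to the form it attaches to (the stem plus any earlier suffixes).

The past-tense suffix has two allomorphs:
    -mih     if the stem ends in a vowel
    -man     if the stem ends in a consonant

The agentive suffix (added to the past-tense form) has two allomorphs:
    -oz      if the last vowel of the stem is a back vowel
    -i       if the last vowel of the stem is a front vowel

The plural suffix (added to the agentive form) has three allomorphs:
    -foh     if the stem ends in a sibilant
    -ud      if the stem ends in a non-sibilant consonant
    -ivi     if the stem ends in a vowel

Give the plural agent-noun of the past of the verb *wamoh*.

*wamoh*: final sound = /h/, a consonant → -man → *wamohman*.
Since the last vowel of the past-tense form *wamohman* is /a/ (a back vowel), it takes -oz, giving *wamohmanoz*.
The agentive form *wamohmanoz*: final sound = /z/, a sibilant → -foh → *wamohmanozfoh*.

wamohmanozfoh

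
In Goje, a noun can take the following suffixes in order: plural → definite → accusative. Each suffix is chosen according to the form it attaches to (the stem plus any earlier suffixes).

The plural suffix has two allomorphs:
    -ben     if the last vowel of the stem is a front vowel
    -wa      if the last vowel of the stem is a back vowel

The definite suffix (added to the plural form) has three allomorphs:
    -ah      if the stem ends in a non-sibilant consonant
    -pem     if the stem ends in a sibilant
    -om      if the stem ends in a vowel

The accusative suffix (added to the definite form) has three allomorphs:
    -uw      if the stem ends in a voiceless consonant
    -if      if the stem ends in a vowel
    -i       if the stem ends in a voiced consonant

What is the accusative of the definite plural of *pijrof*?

Since the last vowel of *pijrof* is /o/ (a back vowel), it takes -wa, giving *pijrofwa*.
Since the final sound of the plural form *pijrofwa* is /a/ (a vowel), it takes -om, giving *pijrofwaom*.
Since the final sound of the definite form *pijrofwaom* is /m/ (a voiced consonant), it takes -i, giving *pijrofwaomi*.

pijrofwaomi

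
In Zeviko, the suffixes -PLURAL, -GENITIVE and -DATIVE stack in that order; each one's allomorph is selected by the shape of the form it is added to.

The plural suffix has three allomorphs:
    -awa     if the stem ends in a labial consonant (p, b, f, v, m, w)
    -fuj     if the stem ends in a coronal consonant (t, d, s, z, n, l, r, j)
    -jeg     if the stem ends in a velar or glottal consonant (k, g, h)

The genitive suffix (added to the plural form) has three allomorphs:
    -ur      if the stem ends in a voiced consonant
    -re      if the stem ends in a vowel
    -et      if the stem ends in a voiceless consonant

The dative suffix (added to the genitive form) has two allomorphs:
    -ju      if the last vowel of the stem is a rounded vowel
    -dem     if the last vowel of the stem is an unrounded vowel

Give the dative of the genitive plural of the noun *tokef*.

Since the final consonant of *tokef* is /f/ (labial), it takes -awa, giving *tokefawa*.
Since the final sound of the plural form *tokefawa* is /a/ (a vowel), it takes -re, giving *tokefaware*.
The last vowel of the genitive form *tokefaware* is /e/, which is an unrounded vowel, so the dative suffix is -dem, giving *tokefawaredem*.

tokefawaredem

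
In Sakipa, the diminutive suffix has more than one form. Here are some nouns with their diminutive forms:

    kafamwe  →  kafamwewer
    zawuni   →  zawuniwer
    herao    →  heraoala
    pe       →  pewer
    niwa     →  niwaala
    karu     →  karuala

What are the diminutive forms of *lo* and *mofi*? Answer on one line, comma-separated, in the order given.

loala, mofiwer

The alternation tracks the last vowel of the stem — -wer when the last vowel of the stem is a front vowel (*kafamwe*, *zawuni*, *pe*); -ala when the last vowel of the stem is a back vowel (*herao*, *niwa*, *karu*).
The last vowel of *lo* is /o/, which is a back vowel, so the suffix is -ala, giving *loala*.
*mofi*: last vowel = /i/, a front vowel → -wer → *mofiwer*.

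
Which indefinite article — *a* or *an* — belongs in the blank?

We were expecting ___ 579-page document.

a

The indefinite article is chosen by the initial *sound* of the following word, not its spelling.
The number *579* is spoken "five hundred …", beginning with /faɪv/ — a consonant sound.
So the article is *a*: We were expecting a 579-page document.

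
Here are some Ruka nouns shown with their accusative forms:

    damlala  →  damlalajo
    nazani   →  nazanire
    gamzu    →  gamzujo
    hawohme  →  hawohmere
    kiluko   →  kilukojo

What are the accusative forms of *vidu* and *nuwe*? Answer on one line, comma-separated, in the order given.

vidujo, nuwere

The pattern is front/back vowel harmony: -re when the last vowel of the stem is a front vowel (*nazani*, *hawohme*); -jo when the last vowel of the stem is a back vowel (*damlala*, *gamzu*, *kiluko*).
*vidu*: last vowel = /u/, a back vowel → -jo → *vidujo*.
Since the last vowel of *nuwe* is /e/ (a front vowel), it takes -re, giving *nuwere*.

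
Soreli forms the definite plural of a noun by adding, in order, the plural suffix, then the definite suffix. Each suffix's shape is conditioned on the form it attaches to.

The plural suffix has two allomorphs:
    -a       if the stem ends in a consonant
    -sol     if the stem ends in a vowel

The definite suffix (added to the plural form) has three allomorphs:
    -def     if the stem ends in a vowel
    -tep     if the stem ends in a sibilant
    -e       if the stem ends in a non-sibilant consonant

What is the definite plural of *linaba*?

linabasole

Since the final sound of *linaba* is /a/ (a vowel), it takes -sol, giving *linabasol*.
The plural form *linabasol* — final sound /l/ (a non-sibilant consonant) → -e → *linabasole*.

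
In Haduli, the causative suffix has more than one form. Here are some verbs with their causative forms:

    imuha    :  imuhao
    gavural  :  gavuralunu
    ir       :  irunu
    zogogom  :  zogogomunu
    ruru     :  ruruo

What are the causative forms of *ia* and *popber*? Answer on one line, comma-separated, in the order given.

iao, popberunu

The suffix is conditioned by the final sound: -unu when the stem ends in a consonant (*gavural*, *ir*, *zogogom*); -o when the stem ends in a vowel (*imuha*, *ruru*).
*ia*: final sound = /a/, a vowel → -o → *iao*.
The final sound of *popber* is /r/, which is a consonant, so the suffix is -unu, giving *popberunu*.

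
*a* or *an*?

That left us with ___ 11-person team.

an

The indefinite article is chosen by the initial *sound* of the following word, not its spelling.
The number *11* is spoken "eleven", beginning with /ɪˈlɛvən/ — a vowel sound.
So the article is *an*: That left us with an 11-person team.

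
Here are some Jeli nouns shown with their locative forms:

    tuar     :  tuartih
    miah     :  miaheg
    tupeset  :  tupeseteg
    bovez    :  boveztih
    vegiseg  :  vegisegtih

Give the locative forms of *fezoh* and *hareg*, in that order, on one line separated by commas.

fezoheg, haregtih

The suffix is conditioned by the final consonant: -eg when the stem ends in a voiceless consonant (*miah*, *tupeset*); -tih when the stem ends in a voiced consonant (*tuar*, *bovez*, *vegiseg*).
*fezoh*: final consonant = /h/, voiceless → -eg → *fezoheg*.
*hareg*: final consonant = /g/, voiced → -tih → *haregtih*.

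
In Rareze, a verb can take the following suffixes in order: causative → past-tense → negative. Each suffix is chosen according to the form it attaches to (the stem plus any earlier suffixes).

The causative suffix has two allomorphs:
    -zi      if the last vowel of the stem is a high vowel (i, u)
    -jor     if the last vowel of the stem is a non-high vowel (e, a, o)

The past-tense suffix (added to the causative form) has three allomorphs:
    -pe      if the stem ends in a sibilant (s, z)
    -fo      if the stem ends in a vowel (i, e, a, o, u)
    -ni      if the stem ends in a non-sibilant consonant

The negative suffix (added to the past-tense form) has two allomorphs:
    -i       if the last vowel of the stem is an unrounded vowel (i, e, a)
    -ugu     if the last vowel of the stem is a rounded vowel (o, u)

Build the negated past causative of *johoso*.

*johoso*: last vowel = /o/, a non-high vowel → -jor → *johosojor*.
The causative form *johosojor* — final sound /r/ (a non-sibilant consonant) → -ni → *johosojorni*.
The last vowel of the past-tense form *johosojorni* is /i/, which is an unrounded vowel, so the negative suffix is -i, giving *johosojornii*.

johosojornii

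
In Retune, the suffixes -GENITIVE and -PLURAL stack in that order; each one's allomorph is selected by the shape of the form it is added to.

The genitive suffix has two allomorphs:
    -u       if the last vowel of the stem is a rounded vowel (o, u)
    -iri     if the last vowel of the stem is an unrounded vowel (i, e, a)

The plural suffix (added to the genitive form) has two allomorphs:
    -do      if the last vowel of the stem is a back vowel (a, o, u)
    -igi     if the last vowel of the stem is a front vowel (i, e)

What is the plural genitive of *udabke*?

udabkeiriigi

The last vowel of *udabke* is /e/, which is an unrounded vowel, so the genitive suffix is -iri, giving *udabkeiri*.
Since the last vowel of the genitive form *udabkeiri* is /i/ (a front vowel), it takes -igi, giving *udabkeiriigi*.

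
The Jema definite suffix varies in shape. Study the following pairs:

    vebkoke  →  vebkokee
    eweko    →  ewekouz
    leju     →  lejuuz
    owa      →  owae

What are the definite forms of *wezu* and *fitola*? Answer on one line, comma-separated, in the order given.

The suffix is conditioned by the last vowel: -uz when the last vowel of the stem is a rounded vowel (*eweko*, *leju*); -e when the last vowel of the stem is an unrounded vowel (*vebkoke*, *owa*).
The last vowel of *wezu* is /u/, which is a rounded vowel, so the suffix is -uz, giving *wezuuz*.
Since the last vowel of *fitola* is /a/ (an unrounded vowel), it takes -e, giving *fitolae*.

wezuuz, fitolae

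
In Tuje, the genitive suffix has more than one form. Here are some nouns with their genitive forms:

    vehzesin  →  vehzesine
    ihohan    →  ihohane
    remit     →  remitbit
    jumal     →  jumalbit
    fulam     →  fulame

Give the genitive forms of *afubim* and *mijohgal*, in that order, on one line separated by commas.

The alternation tracks the final consonant of the stem — -e when the stem ends in a nasal (*vehzesin*, *ihohan*, *fulam*); -bit when the stem ends in a non-nasal consonant (*remit*, *jumal*).
*afubim*: final consonant = /m/, a nasal → -e → *afubime*.
*mijohgal*: final consonant = /l/, non-nasal → -bit → *mijohgalbit*.

afubime, mijohgalbit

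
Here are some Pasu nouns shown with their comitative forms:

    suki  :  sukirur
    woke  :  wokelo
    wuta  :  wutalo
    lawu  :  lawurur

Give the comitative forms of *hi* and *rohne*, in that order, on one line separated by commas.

hirur, rohnelo

The suffix is conditioned by the last vowel: -rur when the last vowel of the stem is a high vowel (*suki*, *lawu*); -lo when the last vowel of the stem is a non-high vowel (*woke*, *wuta*).
*hi*: last vowel = /i/, a high vowel → -rur → *hirur*.
*rohne* — last vowel /e/ (a non-high vowel) → -lo → *rohnelo*.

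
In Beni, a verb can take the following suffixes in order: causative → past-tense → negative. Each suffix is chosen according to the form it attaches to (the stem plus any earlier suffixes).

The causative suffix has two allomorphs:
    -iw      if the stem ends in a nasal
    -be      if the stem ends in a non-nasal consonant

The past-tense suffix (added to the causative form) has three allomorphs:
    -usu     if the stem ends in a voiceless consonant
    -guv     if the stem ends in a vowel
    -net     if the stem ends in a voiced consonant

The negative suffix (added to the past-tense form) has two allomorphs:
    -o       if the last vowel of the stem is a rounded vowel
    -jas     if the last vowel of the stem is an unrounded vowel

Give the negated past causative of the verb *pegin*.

peginiwnetjas

The final consonant of *pegin* is /n/, which is a nasal, so the causative suffix is -iw, giving *peginiw*.
The causative form *peginiw* — final sound /w/ (a voiced consonant) → -net → *peginiwnet*.
The past-tense form *peginiwnet* — last vowel /e/ (an unrounded vowel) → -jas → *peginiwnetjas*.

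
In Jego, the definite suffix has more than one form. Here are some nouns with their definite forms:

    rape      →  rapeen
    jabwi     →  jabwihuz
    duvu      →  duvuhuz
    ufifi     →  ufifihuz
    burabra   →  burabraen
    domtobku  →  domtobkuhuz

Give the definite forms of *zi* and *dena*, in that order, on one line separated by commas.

zihuz, denaen

The suffix is conditioned by the last vowel: -huz when the last vowel of the stem is a high vowel (*jabwi*, *duvu*, *ufifi*, *domtobku*); -en when the last vowel of the stem is a non-high vowel (*rape*, *burabra*).
The last vowel of *zi* is /i/, which is a high vowel, so the suffix is -huz, giving *zihuz*.
*dena* — last vowel /a/ (a non-high vowel) → -en → *denaen*.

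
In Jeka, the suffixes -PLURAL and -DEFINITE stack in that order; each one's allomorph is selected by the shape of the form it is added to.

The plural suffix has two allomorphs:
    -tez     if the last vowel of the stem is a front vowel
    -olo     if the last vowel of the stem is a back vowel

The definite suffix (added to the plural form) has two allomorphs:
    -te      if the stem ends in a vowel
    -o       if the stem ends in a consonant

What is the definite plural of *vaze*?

vazetezo

*vaze*: last vowel = /e/, a front vowel → -tez → *vazetez*.
The final sound of the plural form *vazetez* is /z/, which is a consonant, so the definite suffix is -o, giving *vazetezo*.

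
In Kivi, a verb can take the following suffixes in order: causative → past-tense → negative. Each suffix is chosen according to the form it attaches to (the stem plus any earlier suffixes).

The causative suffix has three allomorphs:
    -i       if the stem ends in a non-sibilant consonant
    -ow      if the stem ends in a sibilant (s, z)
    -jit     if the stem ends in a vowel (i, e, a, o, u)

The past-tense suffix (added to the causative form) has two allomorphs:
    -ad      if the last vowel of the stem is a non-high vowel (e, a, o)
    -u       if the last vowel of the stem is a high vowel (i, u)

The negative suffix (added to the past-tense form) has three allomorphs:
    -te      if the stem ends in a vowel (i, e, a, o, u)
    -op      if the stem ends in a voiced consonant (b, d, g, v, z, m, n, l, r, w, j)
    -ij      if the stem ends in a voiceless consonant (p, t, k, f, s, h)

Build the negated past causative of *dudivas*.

dudivasowadop

Since the final sound of *dudivas* is /s/ (a sibilant), it takes -ow, giving *dudivasow*.
Since the last vowel of the causative form *dudivasow* is /o/ (a non-high vowel), it takes -ad, giving *dudivasowad*.
The past-tense form *dudivasowad* — final sound /d/ (a voiced consonant) → -op → *dudivasowadop*.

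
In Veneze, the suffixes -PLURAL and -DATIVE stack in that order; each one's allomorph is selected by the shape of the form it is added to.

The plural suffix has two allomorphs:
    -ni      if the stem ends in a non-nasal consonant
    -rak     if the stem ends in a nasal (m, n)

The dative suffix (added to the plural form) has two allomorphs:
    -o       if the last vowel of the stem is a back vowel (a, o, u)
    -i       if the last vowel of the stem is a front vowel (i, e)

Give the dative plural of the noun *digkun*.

The final consonant of *digkun* is /n/, which is a nasal, so the plural suffix is -rak, giving *digkunrak*.
The last vowel of the plural form *digkunrak* is /a/, which is a back vowel, so the dative suffix is -o, giving *digkunrako*.

digkunrako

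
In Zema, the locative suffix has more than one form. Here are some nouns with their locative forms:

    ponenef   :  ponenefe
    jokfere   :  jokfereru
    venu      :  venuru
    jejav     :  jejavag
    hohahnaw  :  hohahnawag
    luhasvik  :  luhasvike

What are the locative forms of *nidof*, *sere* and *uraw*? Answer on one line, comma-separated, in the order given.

nidofe, sereru, urawag

Looking at the final sound of each stem: -e when the stem ends in a voiceless consonant (*ponenef*, *luhasvik*); -ag when the stem ends in a voiced consonant (*jejav*, *hohahnaw*); -ru when the stem ends in a vowel (*jokfere*, *venu*).
*nidof* — final sound /f/ (a voiceless consonant) → -e → *nidofe*.
The final sound of *sere* is /e/, which is a vowel, so the suffix is -ru, giving *sereru*.
The final sound of *uraw* is /w/, which is a voiced consonant, so the suffix is -ag, giving *urawag*.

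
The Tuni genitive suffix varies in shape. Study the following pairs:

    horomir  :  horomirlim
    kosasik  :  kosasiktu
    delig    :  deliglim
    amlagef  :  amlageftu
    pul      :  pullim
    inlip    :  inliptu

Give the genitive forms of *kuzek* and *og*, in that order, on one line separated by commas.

kuzektu, oglim

The pattern is voicing of the final consonant: -tu when the stem ends in a voiceless consonant (*kosasik*, *amlagef*, *inlip*); -lim when the stem ends in a voiced consonant (*horomir*, *delig*, *pul*).
Since the final consonant of *kuzek* is /k/ (voiceless), it takes -tu, giving *kuzektu*.
Since the final consonant of *og* is /g/ (voiced), it takes -lim, giving *oglim*.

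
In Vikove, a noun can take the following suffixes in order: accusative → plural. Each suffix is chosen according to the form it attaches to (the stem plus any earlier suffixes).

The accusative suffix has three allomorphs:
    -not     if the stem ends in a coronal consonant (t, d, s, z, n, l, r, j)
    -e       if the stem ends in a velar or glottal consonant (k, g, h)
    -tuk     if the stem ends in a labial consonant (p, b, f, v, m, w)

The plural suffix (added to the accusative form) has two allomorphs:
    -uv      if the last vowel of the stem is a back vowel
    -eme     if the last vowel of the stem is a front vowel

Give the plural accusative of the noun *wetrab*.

wetrabtukuv

Since the final consonant of *wetrab* is /b/ (labial), it takes -tuk, giving *wetrabtuk*.
The last vowel of the accusative form *wetrabtuk* is /u/, which is a back vowel, so the plural suffix is -uv, giving *wetrabtukuv*.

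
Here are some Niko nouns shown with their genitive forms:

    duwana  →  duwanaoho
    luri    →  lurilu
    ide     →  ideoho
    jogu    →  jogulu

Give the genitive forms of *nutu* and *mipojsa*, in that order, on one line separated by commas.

Looking at the last vowel of each stem: -lu when the last vowel of the stem is a high vowel (*luri*, *jogu*); -oho when the last vowel of the stem is a non-high vowel (*duwana*, *ide*).
*nutu* — last vowel /u/ (a high vowel) → -lu → *nutulu*.
Since the last vowel of *mipojsa* is /a/ (a non-high vowel), it takes -oho, giving *mipojsaoho*.

nutulu, mipojsaoho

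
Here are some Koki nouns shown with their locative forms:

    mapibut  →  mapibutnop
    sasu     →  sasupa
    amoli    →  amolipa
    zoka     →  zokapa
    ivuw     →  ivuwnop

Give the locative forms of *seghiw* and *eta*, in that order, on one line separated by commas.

seghiwnop, etapa

Looking at the final sound of each stem: -nop when the stem ends in a consonant (*mapibut*, *ivuw*); -pa when the stem ends in a vowel (*sasu*, *amoli*, *zoka*).
*seghiw*: final sound = /w/, a consonant → -nop → *seghiwnop*.
*eta* — final sound /a/ (a vowel) → -pa → *etapa*.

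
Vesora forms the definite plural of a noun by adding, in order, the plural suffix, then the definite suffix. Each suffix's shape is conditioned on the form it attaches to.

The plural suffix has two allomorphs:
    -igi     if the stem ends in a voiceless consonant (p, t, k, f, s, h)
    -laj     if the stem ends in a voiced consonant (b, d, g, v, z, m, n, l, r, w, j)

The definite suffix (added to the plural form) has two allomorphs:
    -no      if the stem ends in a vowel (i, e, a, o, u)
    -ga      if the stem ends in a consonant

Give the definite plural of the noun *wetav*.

*wetav*: final consonant = /v/, voiced → -laj → *wetavlaj*.
The plural form *wetavlaj*: final sound = /j/, a consonant → -ga → *wetavlajga*.

wetavlajga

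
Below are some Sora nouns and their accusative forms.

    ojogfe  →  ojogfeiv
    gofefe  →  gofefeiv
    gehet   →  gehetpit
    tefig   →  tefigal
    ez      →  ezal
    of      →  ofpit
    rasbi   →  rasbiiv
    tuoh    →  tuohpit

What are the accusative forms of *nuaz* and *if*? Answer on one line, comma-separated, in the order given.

nuazal, ifpit

The pattern is voicing of the final sound: -pit when the stem ends in a voiceless consonant (*gehet*, *of*, *tuoh*); -al when the stem ends in a voiced consonant (*tefig*, *ez*); -iv when the stem ends in a vowel (*ojogfe*, *gofefe*, *rasbi*).
Since the final sound of *nuaz* is /z/ (a voiced consonant), it takes -al, giving *nuazal*.
The final sound of *if* is /f/, which is a voiceless consonant, so the suffix is -pit, giving *ifpit*.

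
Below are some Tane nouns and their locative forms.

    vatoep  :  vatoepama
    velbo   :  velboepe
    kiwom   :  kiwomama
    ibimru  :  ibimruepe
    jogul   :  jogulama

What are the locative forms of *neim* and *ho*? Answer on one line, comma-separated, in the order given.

The pattern is consonant vs. vowel: -ama when the stem ends in a consonant (*vatoep*, *kiwom*, *jogul*); -epe when the stem ends in a vowel (*velbo*, *ibimru*).
*neim*: final sound = /m/, a consonant → -ama → *neimama*.
*ho* — final sound /o/ (a vowel) → -epe → *hoepe*.

neimama, hoepe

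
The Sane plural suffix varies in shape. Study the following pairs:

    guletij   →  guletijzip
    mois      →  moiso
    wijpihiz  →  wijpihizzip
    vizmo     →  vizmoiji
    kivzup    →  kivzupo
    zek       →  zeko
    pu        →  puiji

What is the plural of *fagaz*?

fagazzip

Looking at the final sound of each stem: -o when the stem ends in a voiceless consonant (*mois*, *kivzup*, *zek*); -zip when the stem ends in a voiced consonant (*guletij*, *wijpihiz*); -iji when the stem ends in a vowel (*vizmo*, *pu*).
*fagaz* — final sound /z/ (a voiced consonant) → -zip → *fagazzip*.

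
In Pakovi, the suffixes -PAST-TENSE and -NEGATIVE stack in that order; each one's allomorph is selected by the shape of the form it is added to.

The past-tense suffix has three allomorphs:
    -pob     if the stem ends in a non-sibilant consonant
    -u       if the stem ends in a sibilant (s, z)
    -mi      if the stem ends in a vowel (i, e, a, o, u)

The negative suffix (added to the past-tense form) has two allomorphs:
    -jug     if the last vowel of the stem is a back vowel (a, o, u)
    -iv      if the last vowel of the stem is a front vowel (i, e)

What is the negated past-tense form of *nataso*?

natasomiiv

*nataso*: final sound = /o/, a vowel → -mi → *natasomi*.
The past-tense form *natasomi*: last vowel = /i/, a front vowel → -iv → *natasomiiv*.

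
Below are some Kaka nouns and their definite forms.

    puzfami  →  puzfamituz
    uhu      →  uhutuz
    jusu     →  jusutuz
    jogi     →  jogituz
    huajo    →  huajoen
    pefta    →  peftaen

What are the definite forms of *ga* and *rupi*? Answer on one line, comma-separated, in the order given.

gaen, rupituz

Looking at the last vowel of each stem: -tuz when the last vowel of the stem is a high vowel (*puzfami*, *uhu*, *jusu*, *jogi*); -en when the last vowel of the stem is a non-high vowel (*huajo*, *pefta*).
Since the last vowel of *ga* is /a/ (a non-high vowel), it takes -en, giving *gaen*.
*rupi*: last vowel = /i/, a high vowel → -tuz → *rupituz*.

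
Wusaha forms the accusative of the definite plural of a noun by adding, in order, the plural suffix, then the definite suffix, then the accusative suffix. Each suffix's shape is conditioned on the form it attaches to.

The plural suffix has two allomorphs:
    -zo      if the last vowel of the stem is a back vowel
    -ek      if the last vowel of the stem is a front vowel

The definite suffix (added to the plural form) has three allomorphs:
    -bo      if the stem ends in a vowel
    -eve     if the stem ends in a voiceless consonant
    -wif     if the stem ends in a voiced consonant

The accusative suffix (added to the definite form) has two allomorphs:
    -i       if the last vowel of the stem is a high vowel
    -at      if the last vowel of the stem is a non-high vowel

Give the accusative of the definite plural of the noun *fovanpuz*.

*fovanpuz* — last vowel /u/ (a back vowel) → -zo → *fovanpuzzo*.
The plural form *fovanpuzzo*: final sound = /o/, a vowel → -bo → *fovanpuzzobo*.
The definite form *fovanpuzzobo*: last vowel = /o/, a non-high vowel → -at → *fovanpuzzoboat*.

fovanpuzzoboat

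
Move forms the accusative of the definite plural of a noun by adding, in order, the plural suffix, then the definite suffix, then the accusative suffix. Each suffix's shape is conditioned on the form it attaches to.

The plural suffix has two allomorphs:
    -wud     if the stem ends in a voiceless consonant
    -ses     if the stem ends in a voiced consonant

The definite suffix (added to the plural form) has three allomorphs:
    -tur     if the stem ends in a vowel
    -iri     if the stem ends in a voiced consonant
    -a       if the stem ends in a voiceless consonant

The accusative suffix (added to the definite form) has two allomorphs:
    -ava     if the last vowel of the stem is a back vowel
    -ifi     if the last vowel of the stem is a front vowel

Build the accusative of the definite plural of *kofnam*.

kofnamsesaava

*kofnam* — final consonant /m/ (voiced) → -ses → *kofnamses*.
The final sound of the plural form *kofnamses* is /s/, which is a voiceless consonant, so the definite suffix is -a, giving *kofnamsesa*.
The definite form *kofnamsesa*: last vowel = /a/, a back vowel → -ava → *kofnamsesaava*.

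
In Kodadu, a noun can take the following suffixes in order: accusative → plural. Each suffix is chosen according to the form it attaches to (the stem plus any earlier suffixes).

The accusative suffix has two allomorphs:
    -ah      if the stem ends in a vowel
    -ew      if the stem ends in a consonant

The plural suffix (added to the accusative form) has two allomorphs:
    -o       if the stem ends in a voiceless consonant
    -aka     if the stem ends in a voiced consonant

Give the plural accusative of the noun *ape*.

apeaho

Since the final sound of *ape* is /e/ (a vowel), it takes -ah, giving *apeah*.
The accusative form *apeah* — final consonant /h/ (voiceless) → -o → *apeaho*.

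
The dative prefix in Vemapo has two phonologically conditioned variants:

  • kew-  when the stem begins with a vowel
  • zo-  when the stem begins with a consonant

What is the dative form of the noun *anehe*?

*anehe* — first sound /a/ (a vowel) → kew- → *kewanehe*.

kewanehe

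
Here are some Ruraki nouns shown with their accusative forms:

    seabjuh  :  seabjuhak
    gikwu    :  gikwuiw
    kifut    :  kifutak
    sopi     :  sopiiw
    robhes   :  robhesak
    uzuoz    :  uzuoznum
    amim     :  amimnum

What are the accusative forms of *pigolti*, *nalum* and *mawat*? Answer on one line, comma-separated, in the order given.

pigoltiiw, nalumnum, mawatak

The alternation tracks the final sound of the stem — -ak when the stem ends in a voiceless consonant (*seabjuh*, *kifut*, *robhes*); -num when the stem ends in a voiced consonant (*uzuoz*, *amim*); -iw when the stem ends in a vowel (*gikwu*, *sopi*).
Since the final sound of *pigolti* is /i/ (a vowel), it takes -iw, giving *pigoltiiw*.
*nalum*: final sound = /m/, a voiced consonant → -num → *nalumnum*.
*mawat* — final sound /t/ (a voiceless consonant) → -ak → *mawatak*.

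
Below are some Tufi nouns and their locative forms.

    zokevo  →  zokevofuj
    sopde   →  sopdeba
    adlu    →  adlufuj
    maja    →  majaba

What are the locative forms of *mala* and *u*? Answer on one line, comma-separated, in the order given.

The alternation tracks the last vowel of the stem — -fuj when the last vowel of the stem is a rounded vowel (*zokevo*, *adlu*); -ba when the last vowel of the stem is an unrounded vowel (*sopde*, *maja*).
The last vowel of *mala* is /a/, which is an unrounded vowel, so the suffix is -ba, giving *malaba*.
Since the last vowel of *u* is /u/ (a rounded vowel), it takes -fuj, giving *ufuj*.

malaba, ufuj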